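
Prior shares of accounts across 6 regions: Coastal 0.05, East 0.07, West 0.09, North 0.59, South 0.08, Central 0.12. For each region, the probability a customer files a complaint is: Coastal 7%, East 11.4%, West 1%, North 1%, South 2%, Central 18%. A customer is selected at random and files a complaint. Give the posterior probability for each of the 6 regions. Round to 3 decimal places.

Unnormalized posteriors (prior × likelihood):
  Coastal: 0.05 × 0.07 = 0.0035
  East: 0.07 × 0.114 = 0.00798
  West: 0.09 × 0.01 = 0.0009
  North: 0.59 × 0.01 = 0.0059
  South: 0.08 × 0.02 = 0.0016
  Central: 0.12 × 0.18 = 0.0216
Sum = 0.04148.
P(Coastal | complaint) = 0.0035/0.04148 ≈ 0.084
P(East | complaint) = 0.00798/0.04148 ≈ 0.192
P(West | complaint) = 0.0009/0.04148 ≈ 0.022
P(North | complaint) = 0.0059/0.04148 ≈ 0.142
P(South | complaint) = 0.0016/0.04148 ≈ 0.039
P(Central | complaint) = 0.0216/0.04148 ≈ 0.521
(Check: 0.084+0.192+0.022+0.142+0.039+0.521 = 1.000.)

Coastal 0.084, East 0.192, West 0.022, North 0.142, South 0.039, Central 0.521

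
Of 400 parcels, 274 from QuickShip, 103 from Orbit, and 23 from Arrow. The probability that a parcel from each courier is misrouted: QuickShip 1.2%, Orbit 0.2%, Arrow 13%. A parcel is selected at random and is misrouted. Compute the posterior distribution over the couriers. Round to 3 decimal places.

QuickShip 0.507, Orbit 0.032, Arrow 0.461

Prior × likelihood for each hypothesis:
  QuickShip: 0.685 × 0.012 = 0.00822
  Orbit: 0.2575 × 0.002 = 0.000515
  Arrow: 0.0575 × 0.13 = 0.007475
Total = 0.01621.
P(QuickShip | misrouted) = 0.00822/0.01621 ≈ 0.507
P(Orbit | misrouted) = 0.000515/0.01621 ≈ 0.032
P(Arrow | misrouted) = 0.007475/0.01621 ≈ 0.461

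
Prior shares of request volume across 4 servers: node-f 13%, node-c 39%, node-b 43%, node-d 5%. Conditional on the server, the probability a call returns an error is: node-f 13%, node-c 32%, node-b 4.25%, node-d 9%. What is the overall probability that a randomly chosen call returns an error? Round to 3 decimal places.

Compute prior × likelihood for every hypothesis:
  node-f: 0.13 × 0.13 = 0.0169
  node-c: 0.39 × 0.32 = 0.1248
  node-b: 0.43 × 0.0425 = 0.018275
  node-d: 0.05 × 0.09 = 0.0045
P(error) = 0.0169 + 0.1248 + 0.018275 + 0.0045 = 0.164475 → 0.164.

0.164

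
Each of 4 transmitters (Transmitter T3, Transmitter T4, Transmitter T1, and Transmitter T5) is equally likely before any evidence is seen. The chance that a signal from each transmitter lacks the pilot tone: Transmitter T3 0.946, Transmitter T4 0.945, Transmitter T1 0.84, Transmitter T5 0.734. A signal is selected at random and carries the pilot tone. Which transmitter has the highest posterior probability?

Taking complements, P(pilot | each) = Transmitter T3 0.054, Transmitter T4 0.055, Transmitter T1 0.16, Transmitter T5 0.266.
Since the prior is uniform, the posterior is proportional to the likelihood:
  Transmitter T3: 0.054
  Transmitter T4: 0.055
  Transmitter T1: 0.16
  Transmitter T5: 0.266
Normalizing constant = 0.535.
Largest term belongs to Transmitter T5, so Transmitter T5 is most probable.

Transmitter T5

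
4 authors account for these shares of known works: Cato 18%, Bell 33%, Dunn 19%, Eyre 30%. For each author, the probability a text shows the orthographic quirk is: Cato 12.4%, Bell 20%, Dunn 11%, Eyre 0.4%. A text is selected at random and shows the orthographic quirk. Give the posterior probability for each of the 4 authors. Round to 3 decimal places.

By Bayes' rule, posterior ∝ prior × likelihood:
  Cato: 0.18 × 0.124 = 0.02232
  Bell: 0.33 × 0.2 = 0.066
  Dunn: 0.19 × 0.11 = 0.0209
  Eyre: 0.3 × 0.004 = 0.0012
Sum = 0.11042.
P(Cato | quirk) = 0.02232/0.11042 ≈ 0.202
P(Bell | quirk) = 0.066/0.11042 ≈ 0.598
P(Dunn | quirk) = 0.0209/0.11042 ≈ 0.189
P(Eyre | quirk) = 0.0012/0.11042 ≈ 0.011

Cato 0.202, Bell 0.598, Dunn 0.189, Eyre 0.011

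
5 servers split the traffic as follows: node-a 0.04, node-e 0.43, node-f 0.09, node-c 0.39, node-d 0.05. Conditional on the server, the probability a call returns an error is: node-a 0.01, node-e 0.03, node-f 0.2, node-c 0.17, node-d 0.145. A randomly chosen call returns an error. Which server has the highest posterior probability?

node-c

Prior × likelihood for each hypothesis:
  node-a: 0.04 × 0.01 = 0.0004
  node-e: 0.43 × 0.03 = 0.0129
  node-f: 0.09 × 0.2 = 0.018
  node-c: 0.39 × 0.17 = 0.0663
  node-d: 0.05 × 0.145 = 0.00725
Sum = 0.10485.
Largest term belongs to node-c, so node-c is most probable.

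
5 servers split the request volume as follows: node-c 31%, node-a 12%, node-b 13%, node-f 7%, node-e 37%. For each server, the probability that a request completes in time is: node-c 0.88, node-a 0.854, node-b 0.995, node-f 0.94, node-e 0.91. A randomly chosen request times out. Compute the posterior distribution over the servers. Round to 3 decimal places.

Taking complements, P(timeout | each) = node-c 0.12, node-a 0.146, node-b 0.005, node-f 0.06, node-e 0.09.
Prior × likelihood for each hypothesis:
  node-c: 0.31 × 0.12 = 0.0372
  node-a: 0.12 × 0.146 = 0.01752
  node-b: 0.13 × 0.005 = 0.00065
  node-f: 0.07 × 0.06 = 0.0042
  node-e: 0.37 × 0.09 = 0.0333
Sum = 0.09287.
P(node-c | timeout) = 0.0372/0.09287 ≈ 0.401
P(node-a | timeout) = 0.01752/0.09287 ≈ 0.189
P(node-b | timeout) = 0.00065/0.09287 ≈ 0.007
P(node-f | timeout) = 0.0042/0.09287 ≈ 0.045
P(node-e | timeout) = 0.0333/0.09287 ≈ 0.359

node-c 0.401, node-a 0.189, node-b 0.007, node-f 0.045, node-e 0.359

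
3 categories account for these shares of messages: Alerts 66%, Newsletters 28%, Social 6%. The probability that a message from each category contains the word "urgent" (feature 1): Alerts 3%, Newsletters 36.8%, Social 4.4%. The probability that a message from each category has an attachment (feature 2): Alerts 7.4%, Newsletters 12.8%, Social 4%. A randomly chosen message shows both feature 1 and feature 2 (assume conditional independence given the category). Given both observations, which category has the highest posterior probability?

Newsletters

By Bayes' rule, posterior ∝ prior × likelihood:
  Alerts: 0.66 × 0.03 × 0.074 = 0.0014652
  Newsletters: 0.28 × 0.368 × 0.128 = 0.01318912
  Social: 0.06 × 0.044 × 0.04 = 0.0001056
Sum = 0.01475992.
Largest term belongs to Newsletters, so Newsletters is most probable.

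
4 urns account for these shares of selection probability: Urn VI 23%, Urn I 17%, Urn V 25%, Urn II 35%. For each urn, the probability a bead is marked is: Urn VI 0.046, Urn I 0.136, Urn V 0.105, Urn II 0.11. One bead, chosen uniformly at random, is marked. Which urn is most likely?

Unnormalized posteriors (prior × likelihood):
  Urn VI: 0.23 × 0.046 = 0.01058
  Urn I: 0.17 × 0.136 = 0.02312
  Urn V: 0.25 × 0.105 = 0.02625
  Urn II: 0.35 × 0.11 = 0.0385
Total = 0.09845.
Largest term belongs to Urn II, so Urn II is most probable.

Urn II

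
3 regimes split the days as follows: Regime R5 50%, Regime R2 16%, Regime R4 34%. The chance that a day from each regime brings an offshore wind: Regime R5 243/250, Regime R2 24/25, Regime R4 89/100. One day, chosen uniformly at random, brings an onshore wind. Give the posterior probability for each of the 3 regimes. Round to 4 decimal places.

Regime R5 0.2422, Regime R2 0.1107, Regime R4 0.6471

Taking complements, P(onshore | each) = Regime R5 0.028, Regime R2 0.04, Regime R4 0.11.
Unnormalized posteriors (prior × likelihood):
  Regime R5: 0.5 × 0.028 = 0.014
  Regime R2: 0.16 × 0.04 = 0.0064
  Regime R4: 0.34 × 0.11 = 0.0374
Normalizing constant = 0.0578.
P(Regime R5 | onshore) = 0.014/0.0578 ≈ 0.2422
P(Regime R2 | onshore) = 0.0064/0.0578 ≈ 0.1107
P(Regime R4 | onshore) = 0.0374/0.0578 ≈ 0.6471
(Check: 0.2422+0.1107+0.6471 = 1.0000.)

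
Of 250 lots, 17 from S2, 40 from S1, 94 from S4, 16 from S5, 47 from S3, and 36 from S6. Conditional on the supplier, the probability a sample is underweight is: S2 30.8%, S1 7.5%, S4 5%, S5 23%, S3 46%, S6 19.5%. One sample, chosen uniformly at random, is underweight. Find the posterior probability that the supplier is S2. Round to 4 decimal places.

Unnormalized posteriors (prior × likelihood):
  S2: 0.068 × 0.308 = 0.020944
  S1: 0.16 × 0.075 = 0.012
  S4: 0.376 × 0.05 = 0.0188
  S5: 0.064 × 0.23 = 0.01472
  S3: 0.188 × 0.46 = 0.08648
  S6: 0.144 × 0.195 = 0.02808
Normalizing constant = 0.181024.
P(S2 | evidence) = 0.020944 / 0.181024 ≈ 0.1157.

0.1157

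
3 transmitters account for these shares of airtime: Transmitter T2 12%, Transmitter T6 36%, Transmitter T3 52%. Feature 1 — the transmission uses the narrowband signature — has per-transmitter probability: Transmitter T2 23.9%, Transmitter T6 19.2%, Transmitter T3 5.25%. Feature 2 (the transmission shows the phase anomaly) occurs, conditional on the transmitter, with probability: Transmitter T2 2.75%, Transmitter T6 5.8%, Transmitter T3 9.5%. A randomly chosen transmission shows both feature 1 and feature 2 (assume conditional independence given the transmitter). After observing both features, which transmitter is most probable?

Transmitter T6

Compute prior × likelihood for every hypothesis:
  Transmitter T2: 0.12 × 0.239 × 0.0275 = 0.0007887
  Transmitter T6: 0.36 × 0.192 × 0.058 = 0.00400896
  Transmitter T3: 0.52 × 0.0525 × 0.095 = 0.0025935
Normalizing constant = 0.00739116.
Largest term belongs to Transmitter T6, so Transmitter T6 is most probable.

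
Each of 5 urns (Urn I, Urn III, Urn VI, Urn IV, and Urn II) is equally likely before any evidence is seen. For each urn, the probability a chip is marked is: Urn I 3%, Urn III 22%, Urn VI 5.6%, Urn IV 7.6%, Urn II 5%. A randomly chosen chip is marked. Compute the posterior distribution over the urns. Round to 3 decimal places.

Since the prior is uniform, the posterior is proportional to the likelihood:
  Urn I: 0.03
  Urn III: 0.22
  Urn VI: 0.056
  Urn IV: 0.076
  Urn II: 0.05
Normalizing constant = 0.432.
P(Urn I | marked) = 0.03/0.432 ≈ 0.069
P(Urn III | marked) = 0.22/0.432 ≈ 0.509
P(Urn VI | marked) = 0.056/0.432 ≈ 0.130
P(Urn IV | marked) = 0.076/0.432 ≈ 0.176
P(Urn II | marked) = 0.05/0.432 ≈ 0.116
(Check: 0.069+0.509+0.130+0.176+0.116 = 1.000.)

Urn I 0.069, Urn III 0.509, Urn VI 0.130, Urn IV 0.176, Urn II 0.116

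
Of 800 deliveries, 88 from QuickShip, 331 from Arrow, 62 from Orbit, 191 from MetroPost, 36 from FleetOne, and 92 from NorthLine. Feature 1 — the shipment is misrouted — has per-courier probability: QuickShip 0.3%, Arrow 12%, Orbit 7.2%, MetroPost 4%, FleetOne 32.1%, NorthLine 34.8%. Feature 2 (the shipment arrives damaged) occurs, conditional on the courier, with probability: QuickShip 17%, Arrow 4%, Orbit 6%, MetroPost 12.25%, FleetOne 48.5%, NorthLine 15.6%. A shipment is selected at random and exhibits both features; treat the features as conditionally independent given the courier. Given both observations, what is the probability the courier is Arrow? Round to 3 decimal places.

Prior × likelihood for each hypothesis:
  QuickShip: 0.11 × 0.003 × 0.17 = 0.0000561
  Arrow: 0.41375 × 0.12 × 0.04 = 0.001986
  Orbit: 0.0775 × 0.072 × 0.06 = 0.0003348
  MetroPost: 0.23875 × 0.04 × 0.1225 = 0.001169875
  FleetOne: 0.045 × 0.321 × 0.485 = 0.007005825
  NorthLine: 0.115 × 0.348 × 0.156 = 0.00624312
Normalizing constant = 0.01679572.
P(Arrow | evidence) = 0.001986 / 0.01679572 ≈ 0.118.

0.118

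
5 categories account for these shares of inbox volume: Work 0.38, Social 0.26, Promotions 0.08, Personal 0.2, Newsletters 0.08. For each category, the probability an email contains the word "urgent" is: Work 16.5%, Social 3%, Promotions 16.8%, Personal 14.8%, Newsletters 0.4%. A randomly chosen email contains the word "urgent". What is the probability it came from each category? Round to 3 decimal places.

Work 0.551, Social 0.069, Promotions 0.118, Personal 0.260, Newsletters 0.003

Prior × likelihood for each hypothesis:
  Work: 0.38 × 0.165 = 0.0627
  Social: 0.26 × 0.03 = 0.0078
  Promotions: 0.08 × 0.168 = 0.01344
  Personal: 0.2 × 0.148 = 0.0296
  Newsletters: 0.08 × 0.004 = 0.00032
Sum = 0.11386.
P(Work | urgent-flag) = 0.0627/0.11386 ≈ 0.551
P(Social | urgent-flag) = 0.0078/0.11386 ≈ 0.069
P(Promotions | urgent-flag) = 0.01344/0.11386 ≈ 0.118
P(Personal | urgent-flag) = 0.0296/0.11386 ≈ 0.260
P(Newsletters | urgent-flag) = 0.00032/0.11386 ≈ 0.003
(Check: 0.551+0.069+0.118+0.260+0.003 = 1.001.)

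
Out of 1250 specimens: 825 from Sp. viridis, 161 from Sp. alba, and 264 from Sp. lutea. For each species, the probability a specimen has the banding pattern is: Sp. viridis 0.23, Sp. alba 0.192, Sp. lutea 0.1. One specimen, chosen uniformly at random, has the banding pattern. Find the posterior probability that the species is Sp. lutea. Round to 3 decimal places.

Compute prior × likelihood for every hypothesis:
  Sp. viridis: 0.66 × 0.23 = 0.1518
  Sp. alba: 0.1288 × 0.192 = 0.0247296
  Sp. lutea: 0.2112 × 0.1 = 0.02112
Total = 0.1976496.
P(Sp. lutea | evidence) = 0.02112 / 0.1976496 ≈ 0.107.

0.107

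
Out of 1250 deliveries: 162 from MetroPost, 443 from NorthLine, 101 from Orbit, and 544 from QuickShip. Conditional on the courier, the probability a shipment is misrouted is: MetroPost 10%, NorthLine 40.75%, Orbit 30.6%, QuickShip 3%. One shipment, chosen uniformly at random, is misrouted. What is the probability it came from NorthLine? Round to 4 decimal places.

0.7400

Compute prior × likelihood for every hypothesis:
  MetroPost: 0.1296 × 0.1 = 0.01296
  NorthLine: 0.3544 × 0.4075 = 0.144418
  Orbit: 0.0808 × 0.306 = 0.0247248
  QuickShip: 0.4352 × 0.03 = 0.013056
Normalizing constant = 0.1951588.
P(NorthLine | evidence) = 0.144418 / 0.1951588 ≈ 0.7400.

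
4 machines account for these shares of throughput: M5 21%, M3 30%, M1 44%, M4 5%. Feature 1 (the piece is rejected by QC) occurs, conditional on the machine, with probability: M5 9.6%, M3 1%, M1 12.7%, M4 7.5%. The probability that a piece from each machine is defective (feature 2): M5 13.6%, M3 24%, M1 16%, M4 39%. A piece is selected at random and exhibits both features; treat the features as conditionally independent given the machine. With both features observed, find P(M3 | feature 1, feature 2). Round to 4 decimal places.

Unnormalized posteriors (prior × likelihood):
  M5: 0.21 × 0.096 × 0.136 = 0.00274176
  M3: 0.3 × 0.01 × 0.24 = 0.00072
  M1: 0.44 × 0.127 × 0.16 = 0.0089408
  M4: 0.05 × 0.075 × 0.39 = 0.0014625
Total = 0.01386506.
P(M3 | evidence) = 0.00072 / 0.01386506 ≈ 0.0519.

0.0519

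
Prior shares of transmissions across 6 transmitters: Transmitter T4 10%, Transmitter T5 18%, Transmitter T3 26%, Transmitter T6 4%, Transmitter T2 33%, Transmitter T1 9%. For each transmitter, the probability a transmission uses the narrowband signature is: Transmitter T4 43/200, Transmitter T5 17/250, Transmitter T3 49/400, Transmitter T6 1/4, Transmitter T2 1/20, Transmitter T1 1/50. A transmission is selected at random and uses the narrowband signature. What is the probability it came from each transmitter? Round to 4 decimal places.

Unnormalized posteriors (prior × likelihood):
  Transmitter T4: 0.1 × 0.215 = 0.0215
  Transmitter T5: 0.18 × 0.068 = 0.01224
  Transmitter T3: 0.26 × 0.1225 = 0.03185
  Transmitter T6: 0.04 × 0.25 = 0.01
  Transmitter T2: 0.33 × 0.05 = 0.0165
  Transmitter T1: 0.09 × 0.02 = 0.0018
Normalizing constant = 0.09389.
P(Transmitter T4 | narrowband) = 0.0215/0.09389 ≈ 0.2290
P(Transmitter T5 | narrowband) = 0.01224/0.09389 ≈ 0.1304
P(Transmitter T3 | narrowband) = 0.03185/0.09389 ≈ 0.3392
P(Transmitter T6 | narrowband) = 0.01/0.09389 ≈ 0.1065
P(Transmitter T2 | narrowband) = 0.0165/0.09389 ≈ 0.1757
P(Transmitter T1 | narrowband) = 0.0018/0.09389 ≈ 0.0192

Transmitter T4 0.2290, Transmitter T5 0.1304, Transmitter T3 0.3392, Transmitter T6 0.1065, Transmitter T2 0.1757, Transmitter T1 0.0192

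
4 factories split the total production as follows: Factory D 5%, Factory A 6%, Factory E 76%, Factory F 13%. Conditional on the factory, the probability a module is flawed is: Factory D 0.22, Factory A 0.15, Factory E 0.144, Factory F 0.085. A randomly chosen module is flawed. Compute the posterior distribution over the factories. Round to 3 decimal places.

Factory D 0.078, Factory A 0.064, Factory E 0.779, Factory F 0.079

By Bayes' rule, posterior ∝ prior × likelihood:
  Factory D: 0.05 × 0.22 = 0.011
  Factory A: 0.06 × 0.15 = 0.009
  Factory E: 0.76 × 0.144 = 0.10944
  Factory F: 0.13 × 0.085 = 0.01105
Total = 0.14049.
P(Factory D | flawed) = 0.011/0.14049 ≈ 0.078
P(Factory A | flawed) = 0.009/0.14049 ≈ 0.064
P(Factory E | flawed) = 0.10944/0.14049 ≈ 0.779
P(Factory F | flawed) = 0.01105/0.14049 ≈ 0.079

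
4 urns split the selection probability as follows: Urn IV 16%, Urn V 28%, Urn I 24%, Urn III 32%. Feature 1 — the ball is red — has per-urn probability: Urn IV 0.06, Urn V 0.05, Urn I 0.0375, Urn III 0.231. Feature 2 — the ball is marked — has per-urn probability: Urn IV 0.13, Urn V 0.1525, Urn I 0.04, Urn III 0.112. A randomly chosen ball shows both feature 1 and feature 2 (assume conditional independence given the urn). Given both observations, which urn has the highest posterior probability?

Urn III

Compute prior × likelihood for every hypothesis:
  Urn IV: 0.16 × 0.06 × 0.13 = 0.001248
  Urn V: 0.28 × 0.05 × 0.1525 = 0.002135
  Urn I: 0.24 × 0.0375 × 0.04 = 0.00036
  Urn III: 0.32 × 0.231 × 0.112 = 0.00827904
Normalizing constant = 0.01202204.
Largest term belongs to Urn III, so Urn III is most probable.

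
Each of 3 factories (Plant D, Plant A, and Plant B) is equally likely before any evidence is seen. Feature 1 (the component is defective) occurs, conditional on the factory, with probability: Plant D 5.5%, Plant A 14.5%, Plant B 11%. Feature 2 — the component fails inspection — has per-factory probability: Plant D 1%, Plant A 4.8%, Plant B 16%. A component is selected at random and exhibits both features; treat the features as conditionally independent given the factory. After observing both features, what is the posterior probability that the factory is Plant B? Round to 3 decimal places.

0.701

Since the prior is uniform, the posterior is proportional to the likelihood:
  Plant D: 0.055 × 0.01 = 0.00055
  Plant A: 0.145 × 0.048 = 0.00696
  Plant B: 0.11 × 0.16 = 0.0176
Normalizing constant = 0.02511.
P(Plant B | evidence) = 0.0176 / 0.02511 ≈ 0.701.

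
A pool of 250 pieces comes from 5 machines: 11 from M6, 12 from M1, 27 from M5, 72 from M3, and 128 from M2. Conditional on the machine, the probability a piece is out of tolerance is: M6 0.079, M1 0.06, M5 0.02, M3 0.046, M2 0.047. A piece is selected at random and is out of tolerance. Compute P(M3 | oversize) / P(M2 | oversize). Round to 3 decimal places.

0.551

Prior × likelihood for each hypothesis:
  M6: 0.044 × 0.079 = 0.003476
  M1: 0.048 × 0.06 = 0.00288
  M5: 0.108 × 0.02 = 0.00216
  M3: 0.288 × 0.046 = 0.013248
  M2: 0.512 × 0.047 = 0.024064
Sum = 0.045828.
The ratio is 0.013248 / 0.024064 (the normalizer cancels) = 0.551.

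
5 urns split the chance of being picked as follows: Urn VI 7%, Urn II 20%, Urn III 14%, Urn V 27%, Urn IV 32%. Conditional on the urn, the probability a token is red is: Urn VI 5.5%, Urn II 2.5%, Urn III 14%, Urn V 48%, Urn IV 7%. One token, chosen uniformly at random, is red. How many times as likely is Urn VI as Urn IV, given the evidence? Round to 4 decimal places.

0.1719

Prior × likelihood for each hypothesis:
  Urn VI: 0.07 × 0.055 = 0.00385
  Urn II: 0.2 × 0.025 = 0.005
  Urn III: 0.14 × 0.14 = 0.0196
  Urn V: 0.27 × 0.48 = 0.1296
  Urn IV: 0.32 × 0.07 = 0.0224
Normalizing constant = 0.18045.
The ratio is 0.00385 / 0.0224 (the normalizer cancels) = 0.1719.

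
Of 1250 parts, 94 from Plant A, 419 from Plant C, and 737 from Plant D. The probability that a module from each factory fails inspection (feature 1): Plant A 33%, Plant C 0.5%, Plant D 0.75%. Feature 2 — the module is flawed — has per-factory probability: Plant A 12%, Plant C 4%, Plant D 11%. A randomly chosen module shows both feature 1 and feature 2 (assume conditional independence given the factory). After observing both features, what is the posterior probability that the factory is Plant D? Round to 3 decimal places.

0.138

Unnormalized posteriors (prior × likelihood):
  Plant A: 0.0752 × 0.33 × 0.12 = 0.00297792
  Plant C: 0.3352 × 0.005 × 0.04 = 0.00006704
  Plant D: 0.5896 × 0.0075 × 0.11 = 0.00048642
Normalizing constant = 0.00353138.
P(Plant D | evidence) = 0.00048642 / 0.00353138 ≈ 0.138.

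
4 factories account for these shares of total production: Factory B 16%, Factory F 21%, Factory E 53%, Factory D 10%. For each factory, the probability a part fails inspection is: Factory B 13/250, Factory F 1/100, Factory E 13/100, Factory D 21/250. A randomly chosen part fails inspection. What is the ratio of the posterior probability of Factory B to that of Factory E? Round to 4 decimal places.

0.1208

Unnormalized posteriors (prior × likelihood):
  Factory B: 0.16 × 0.052 = 0.00832
  Factory F: 0.21 × 0.01 = 0.0021
  Factory E: 0.53 × 0.13 = 0.0689
  Factory D: 0.1 × 0.084 = 0.0084
Sum = 0.08772.
The ratio is 0.00832 / 0.0689 (the normalizer cancels) = 0.1208.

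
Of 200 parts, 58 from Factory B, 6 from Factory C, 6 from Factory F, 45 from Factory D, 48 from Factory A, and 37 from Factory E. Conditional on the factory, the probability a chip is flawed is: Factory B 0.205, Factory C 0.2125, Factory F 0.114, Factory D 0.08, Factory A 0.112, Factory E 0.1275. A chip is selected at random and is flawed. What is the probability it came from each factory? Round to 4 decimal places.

Factory B 0.4317, Factory C 0.0463, Factory F 0.0248, Factory D 0.1307, Factory A 0.1952, Factory E 0.1713

Compute prior × likelihood for every hypothesis:
  Factory B: 0.29 × 0.205 = 0.05945
  Factory C: 0.03 × 0.2125 = 0.006375
  Factory F: 0.03 × 0.114 = 0.00342
  Factory D: 0.225 × 0.08 = 0.018
  Factory A: 0.24 × 0.112 = 0.02688
  Factory E: 0.185 × 0.1275 = 0.0235875
Normalizing constant = 0.1377125.
P(Factory B | flawed) = 0.05945/0.1377125 ≈ 0.4317
P(Factory C | flawed) = 0.006375/0.1377125 ≈ 0.0463
P(Factory F | flawed) = 0.00342/0.1377125 ≈ 0.0248
P(Factory D | flawed) = 0.018/0.1377125 ≈ 0.1307
P(Factory A | flawed) = 0.02688/0.1377125 ≈ 0.1952
P(Factory E | flawed) = 0.0235875/0.1377125 ≈ 0.1713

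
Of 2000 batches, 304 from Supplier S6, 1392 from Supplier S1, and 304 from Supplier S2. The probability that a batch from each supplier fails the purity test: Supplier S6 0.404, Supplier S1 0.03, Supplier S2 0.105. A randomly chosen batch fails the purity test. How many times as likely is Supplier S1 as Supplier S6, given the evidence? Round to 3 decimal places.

By Bayes' rule, posterior ∝ prior × likelihood:
  Supplier S6: 0.152 × 0.404 = 0.061408
  Supplier S1: 0.696 × 0.03 = 0.02088
  Supplier S2: 0.152 × 0.105 = 0.01596
Normalizing constant = 0.098248.
The ratio is 0.02088 / 0.061408 (the normalizer cancels) = 0.340.

0.340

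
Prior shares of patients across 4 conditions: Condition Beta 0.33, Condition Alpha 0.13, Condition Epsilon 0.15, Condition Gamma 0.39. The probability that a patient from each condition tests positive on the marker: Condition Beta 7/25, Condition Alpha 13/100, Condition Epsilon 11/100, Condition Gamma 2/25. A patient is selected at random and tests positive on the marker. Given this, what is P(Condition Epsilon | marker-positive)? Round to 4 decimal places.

0.1051

By Bayes' rule, posterior ∝ prior × likelihood:
  Condition Beta: 0.33 × 0.28 = 0.0924
  Condition Alpha: 0.13 × 0.13 = 0.0169
  Condition Epsilon: 0.15 × 0.11 = 0.0165
  Condition Gamma: 0.39 × 0.08 = 0.0312
Normalizing constant = 0.157.
P(Condition Epsilon | evidence) = 0.0165 / 0.157 ≈ 0.1051.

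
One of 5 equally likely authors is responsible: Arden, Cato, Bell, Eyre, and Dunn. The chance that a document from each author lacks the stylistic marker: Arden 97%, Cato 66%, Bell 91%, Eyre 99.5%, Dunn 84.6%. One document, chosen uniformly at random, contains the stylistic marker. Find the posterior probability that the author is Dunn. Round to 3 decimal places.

0.249

Taking complements, P(marker | each) = Arden 0.03, Cato 0.34, Bell 0.09, Eyre 0.005, Dunn 0.154.
Since the prior is uniform, the posterior is proportional to the likelihood:
  Arden: 0.03
  Cato: 0.34
  Bell: 0.09
  Eyre: 0.005
  Dunn: 0.154
Normalizing constant = 0.619.
P(Dunn | evidence) = 0.154 / 0.619 ≈ 0.249.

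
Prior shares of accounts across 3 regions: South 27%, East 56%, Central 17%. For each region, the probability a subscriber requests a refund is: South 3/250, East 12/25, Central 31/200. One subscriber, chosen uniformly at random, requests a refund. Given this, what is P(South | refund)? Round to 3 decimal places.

0.011

Prior × likelihood for each hypothesis:
  South: 0.27 × 0.012 = 0.00324
  East: 0.56 × 0.48 = 0.2688
  Central: 0.17 × 0.155 = 0.02635
Normalizing constant = 0.29839.
P(South | evidence) = 0.00324 / 0.29839 ≈ 0.011.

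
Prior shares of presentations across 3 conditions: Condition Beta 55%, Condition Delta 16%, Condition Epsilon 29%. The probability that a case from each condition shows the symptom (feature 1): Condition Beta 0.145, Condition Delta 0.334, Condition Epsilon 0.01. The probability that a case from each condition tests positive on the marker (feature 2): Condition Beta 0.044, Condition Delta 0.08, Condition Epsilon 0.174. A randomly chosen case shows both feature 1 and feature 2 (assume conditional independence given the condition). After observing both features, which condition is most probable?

Compute prior × likelihood for every hypothesis:
  Condition Beta: 0.55 × 0.145 × 0.044 = 0.003509
  Condition Delta: 0.16 × 0.334 × 0.08 = 0.0042752
  Condition Epsilon: 0.29 × 0.01 × 0.174 = 0.0005046
Normalizing constant = 0.0082888.
Largest term belongs to Condition Delta, so Condition Delta is most probable.

Condition Delta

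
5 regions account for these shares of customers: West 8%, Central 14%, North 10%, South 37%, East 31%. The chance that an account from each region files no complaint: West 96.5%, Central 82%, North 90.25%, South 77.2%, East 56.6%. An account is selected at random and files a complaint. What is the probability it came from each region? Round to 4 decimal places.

West 0.0109, Central 0.0982, North 0.0380, South 0.3287, East 0.5242

Taking complements, P(complaint | each) = West 0.035, Central 0.18, North 0.0975, South 0.228, East 0.434.
Prior × likelihood for each hypothesis:
  West: 0.08 × 0.035 = 0.0028
  Central: 0.14 × 0.18 = 0.0252
  North: 0.1 × 0.0975 = 0.00975
  South: 0.37 × 0.228 = 0.08436
  East: 0.31 × 0.434 = 0.13454
Sum = 0.25665.
P(West | complaint) = 0.0028/0.25665 ≈ 0.0109
P(Central | complaint) = 0.0252/0.25665 ≈ 0.0982
P(North | complaint) = 0.00975/0.25665 ≈ 0.0380
P(South | complaint) = 0.08436/0.25665 ≈ 0.3287
P(East | complaint) = 0.13454/0.25665 ≈ 0.5242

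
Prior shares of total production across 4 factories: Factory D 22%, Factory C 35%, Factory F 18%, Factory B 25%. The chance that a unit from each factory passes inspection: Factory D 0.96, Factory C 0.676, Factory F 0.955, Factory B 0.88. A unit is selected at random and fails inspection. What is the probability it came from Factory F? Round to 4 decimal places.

0.0505

Taking complements, P(nonconforming | each) = Factory D 0.04, Factory C 0.324, Factory F 0.045, Factory B 0.12.
By Bayes' rule, posterior ∝ prior × likelihood:
  Factory D: 0.22 × 0.04 = 0.0088
  Factory C: 0.35 × 0.324 = 0.1134
  Factory F: 0.18 × 0.045 = 0.0081
  Factory B: 0.25 × 0.12 = 0.03
Normalizing constant = 0.1603.
P(Factory F | evidence) = 0.0081 / 0.1603 ≈ 0.0505.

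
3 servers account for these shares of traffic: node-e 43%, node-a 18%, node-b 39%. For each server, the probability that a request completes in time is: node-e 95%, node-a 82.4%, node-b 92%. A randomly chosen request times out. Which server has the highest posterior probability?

node-a

Taking complements, P(timeout | each) = node-e 0.05, node-a 0.176, node-b 0.08.
Unnormalized posteriors (prior × likelihood):
  node-e: 0.43 × 0.05 = 0.0215
  node-a: 0.18 × 0.176 = 0.03168
  node-b: 0.39 × 0.08 = 0.0312
Total = 0.08438.
Largest term belongs to node-a, so node-a is most probable.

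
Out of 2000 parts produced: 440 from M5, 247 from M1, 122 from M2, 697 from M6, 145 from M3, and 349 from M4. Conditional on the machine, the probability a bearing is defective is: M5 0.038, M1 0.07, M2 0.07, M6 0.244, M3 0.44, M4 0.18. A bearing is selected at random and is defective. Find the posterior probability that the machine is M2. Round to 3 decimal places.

0.025

Unnormalized posteriors (prior × likelihood):
  M5: 0.22 × 0.038 = 0.00836
  M1: 0.1235 × 0.07 = 0.008645
  M2: 0.061 × 0.07 = 0.00427
  M6: 0.3485 × 0.244 = 0.085034
  M3: 0.0725 × 0.44 = 0.0319
  M4: 0.1745 × 0.18 = 0.03141
Total = 0.169619.
P(M2 | evidence) = 0.00427 / 0.169619 ≈ 0.025.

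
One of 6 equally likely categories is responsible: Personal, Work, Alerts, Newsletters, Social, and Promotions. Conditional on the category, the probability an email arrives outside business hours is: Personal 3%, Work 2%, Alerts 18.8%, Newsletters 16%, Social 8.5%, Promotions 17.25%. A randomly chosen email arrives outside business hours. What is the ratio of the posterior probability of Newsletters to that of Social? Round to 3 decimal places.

Since the prior is uniform, the posterior is proportional to the likelihood:
  Personal: 0.03
  Work: 0.02
  Alerts: 0.188
  Newsletters: 0.16
  Social: 0.085
  Promotions: 0.1725
Normalizing constant = 0.6555.
The ratio is 0.16 / 0.085 (the normalizer cancels) = 1.882.

1.882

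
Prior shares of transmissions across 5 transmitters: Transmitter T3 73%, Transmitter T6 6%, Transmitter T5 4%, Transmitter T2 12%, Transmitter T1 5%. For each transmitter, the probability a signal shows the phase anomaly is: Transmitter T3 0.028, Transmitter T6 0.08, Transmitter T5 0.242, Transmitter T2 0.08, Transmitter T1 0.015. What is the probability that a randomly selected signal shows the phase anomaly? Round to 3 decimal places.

Prior × likelihood for each hypothesis:
  Transmitter T3: 0.73 × 0.028 = 0.02044
  Transmitter T6: 0.06 × 0.08 = 0.0048
  Transmitter T5: 0.04 × 0.242 = 0.00968
  Transmitter T2: 0.12 × 0.08 = 0.0096
  Transmitter T1: 0.05 × 0.015 = 0.00075
P(anomaly) = 0.02044 + 0.0048 + 0.00968 + 0.0096 + 0.00075 = 0.04527 → 0.045.

0.045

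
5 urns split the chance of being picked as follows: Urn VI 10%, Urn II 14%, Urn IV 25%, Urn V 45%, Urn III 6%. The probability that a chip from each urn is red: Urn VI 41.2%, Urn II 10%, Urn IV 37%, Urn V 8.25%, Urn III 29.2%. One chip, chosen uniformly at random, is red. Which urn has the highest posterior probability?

Urn IV

Compute prior × likelihood for every hypothesis:
  Urn VI: 0.1 × 0.412 = 0.0412
  Urn II: 0.14 × 0.1 = 0.014
  Urn IV: 0.25 × 0.37 = 0.0925
  Urn V: 0.45 × 0.0825 = 0.037125
  Urn III: 0.06 × 0.292 = 0.01752
Sum = 0.202345.
Largest term belongs to Urn IV, so Urn IV is most probable.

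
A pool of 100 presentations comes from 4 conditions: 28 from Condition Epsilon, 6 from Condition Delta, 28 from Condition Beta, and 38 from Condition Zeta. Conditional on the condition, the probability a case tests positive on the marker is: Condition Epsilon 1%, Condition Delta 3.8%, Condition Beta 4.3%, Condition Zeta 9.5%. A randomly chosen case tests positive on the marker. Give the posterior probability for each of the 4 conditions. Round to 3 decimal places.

Condition Epsilon 0.053, Condition Delta 0.043, Condition Beta 0.226, Condition Zeta 0.678

Unnormalized posteriors (prior × likelihood):
  Condition Epsilon: 0.28 × 0.01 = 0.0028
  Condition Delta: 0.06 × 0.038 = 0.00228
  Condition Beta: 0.28 × 0.043 = 0.01204
  Condition Zeta: 0.38 × 0.095 = 0.0361
Sum = 0.05322.
P(Condition Epsilon | marker-positive) = 0.0028/0.05322 ≈ 0.053
P(Condition Delta | marker-positive) = 0.00228/0.05322 ≈ 0.043
P(Condition Beta | marker-positive) = 0.01204/0.05322 ≈ 0.226
P(Condition Zeta | marker-positive) = 0.0361/0.05322 ≈ 0.678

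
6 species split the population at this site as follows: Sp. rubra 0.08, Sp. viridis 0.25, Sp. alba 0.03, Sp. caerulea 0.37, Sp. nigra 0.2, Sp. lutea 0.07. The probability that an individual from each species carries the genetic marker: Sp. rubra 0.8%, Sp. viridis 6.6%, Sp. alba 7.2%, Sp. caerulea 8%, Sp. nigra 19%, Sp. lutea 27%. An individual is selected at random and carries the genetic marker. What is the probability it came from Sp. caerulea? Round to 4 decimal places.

Compute prior × likelihood for every hypothesis:
  Sp. rubra: 0.08 × 0.008 = 0.00064
  Sp. viridis: 0.25 × 0.066 = 0.0165
  Sp. alba: 0.03 × 0.072 = 0.00216
  Sp. caerulea: 0.37 × 0.08 = 0.0296
  Sp. nigra: 0.2 × 0.19 = 0.038
  Sp. lutea: 0.07 × 0.27 = 0.0189
Sum = 0.1058.
P(Sp. caerulea | evidence) = 0.0296 / 0.1058 ≈ 0.2798.

0.2798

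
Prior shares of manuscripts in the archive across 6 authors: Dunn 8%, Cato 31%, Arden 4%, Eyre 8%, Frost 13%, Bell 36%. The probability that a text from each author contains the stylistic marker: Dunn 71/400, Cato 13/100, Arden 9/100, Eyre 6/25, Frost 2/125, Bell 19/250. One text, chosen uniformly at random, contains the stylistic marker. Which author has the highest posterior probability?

Cato

Compute prior × likelihood for every hypothesis:
  Dunn: 0.08 × 0.1775 = 0.0142
  Cato: 0.31 × 0.13 = 0.0403
  Arden: 0.04 × 0.09 = 0.0036
  Eyre: 0.08 × 0.24 = 0.0192
  Frost: 0.13 × 0.016 = 0.00208
  Bell: 0.36 × 0.076 = 0.02736
Sum = 0.10674.
Largest term belongs to Cato, so Cato is most probable.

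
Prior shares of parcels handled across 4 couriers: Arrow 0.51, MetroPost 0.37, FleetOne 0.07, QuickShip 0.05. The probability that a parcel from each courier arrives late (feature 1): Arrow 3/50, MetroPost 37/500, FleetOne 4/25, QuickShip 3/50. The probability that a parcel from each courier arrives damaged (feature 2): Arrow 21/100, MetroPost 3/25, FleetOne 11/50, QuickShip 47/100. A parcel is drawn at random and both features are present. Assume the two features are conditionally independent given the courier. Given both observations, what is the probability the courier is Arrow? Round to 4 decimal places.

0.4730

Unnormalized posteriors (prior × likelihood):
  Arrow: 0.51 × 0.06 × 0.21 = 0.006426
  MetroPost: 0.37 × 0.074 × 0.12 = 0.0032856
  FleetOne: 0.07 × 0.16 × 0.22 = 0.002464
  QuickShip: 0.05 × 0.06 × 0.47 = 0.00141
Normalizing constant = 0.0135856.
P(Arrow | evidence) = 0.006426 / 0.0135856 ≈ 0.4730.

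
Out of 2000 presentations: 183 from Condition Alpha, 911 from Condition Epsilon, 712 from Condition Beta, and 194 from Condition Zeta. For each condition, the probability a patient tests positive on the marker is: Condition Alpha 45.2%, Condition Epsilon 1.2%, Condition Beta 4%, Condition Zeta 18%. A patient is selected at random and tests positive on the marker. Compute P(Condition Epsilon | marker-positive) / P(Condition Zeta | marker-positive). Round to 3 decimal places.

Prior × likelihood for each hypothesis:
  Condition Alpha: 0.0915 × 0.452 = 0.041358
  Condition Epsilon: 0.4555 × 0.012 = 0.005466
  Condition Beta: 0.356 × 0.04 = 0.01424
  Condition Zeta: 0.097 × 0.18 = 0.01746
Sum = 0.078524.
The ratio is 0.005466 / 0.01746 (the normalizer cancels) = 0.313.

0.313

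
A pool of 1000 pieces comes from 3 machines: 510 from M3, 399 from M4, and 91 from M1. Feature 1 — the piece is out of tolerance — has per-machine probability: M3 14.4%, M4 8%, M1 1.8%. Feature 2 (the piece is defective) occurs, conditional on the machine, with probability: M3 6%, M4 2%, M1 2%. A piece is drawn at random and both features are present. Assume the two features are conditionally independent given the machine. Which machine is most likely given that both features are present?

Unnormalized posteriors (prior × likelihood):
  M3: 0.51 × 0.144 × 0.06 = 0.0044064
  M4: 0.399 × 0.08 × 0.02 = 0.0006384
  M1: 0.091 × 0.018 × 0.02 = 0.00003276
Sum = 0.00507756.
Largest term belongs to M3, so M3 is most probable.

M3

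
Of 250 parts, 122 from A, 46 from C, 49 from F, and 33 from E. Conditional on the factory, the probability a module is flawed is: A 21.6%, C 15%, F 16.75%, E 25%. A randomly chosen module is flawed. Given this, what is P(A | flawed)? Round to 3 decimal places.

By Bayes' rule, posterior ∝ prior × likelihood:
  A: 0.488 × 0.216 = 0.105408
  C: 0.184 × 0.15 = 0.0276
  F: 0.196 × 0.1675 = 0.03283
  E: 0.132 × 0.25 = 0.033
Sum = 0.198838.
P(A | evidence) = 0.105408 / 0.198838 ≈ 0.530.

0.530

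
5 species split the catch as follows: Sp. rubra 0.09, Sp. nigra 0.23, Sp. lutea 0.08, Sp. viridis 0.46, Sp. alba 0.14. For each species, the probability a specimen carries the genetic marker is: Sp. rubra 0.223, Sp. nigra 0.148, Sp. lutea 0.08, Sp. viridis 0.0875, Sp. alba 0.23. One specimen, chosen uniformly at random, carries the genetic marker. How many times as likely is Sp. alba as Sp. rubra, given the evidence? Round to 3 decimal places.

Compute prior × likelihood for every hypothesis:
  Sp. rubra: 0.09 × 0.223 = 0.02007
  Sp. nigra: 0.23 × 0.148 = 0.03404
  Sp. lutea: 0.08 × 0.08 = 0.0064
  Sp. viridis: 0.46 × 0.0875 = 0.04025
  Sp. alba: 0.14 × 0.23 = 0.0322
Sum = 0.13296.
The ratio is 0.0322 / 0.02007 (the normalizer cancels) = 1.604.

1.604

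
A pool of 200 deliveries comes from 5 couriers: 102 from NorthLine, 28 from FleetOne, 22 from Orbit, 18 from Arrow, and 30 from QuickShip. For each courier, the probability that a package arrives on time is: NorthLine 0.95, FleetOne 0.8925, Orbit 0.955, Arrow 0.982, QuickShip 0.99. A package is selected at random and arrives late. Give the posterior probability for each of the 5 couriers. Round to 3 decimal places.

Taking complements, P(late | each) = NorthLine 0.05, FleetOne 0.1075, Orbit 0.045, Arrow 0.018, QuickShip 0.01.
Compute prior × likelihood for every hypothesis:
  NorthLine: 0.51 × 0.05 = 0.0255
  FleetOne: 0.14 × 0.1075 = 0.01505
  Orbit: 0.11 × 0.045 = 0.00495
  Arrow: 0.09 × 0.018 = 0.00162
  QuickShip: 0.15 × 0.01 = 0.0015
Sum = 0.04862.
P(NorthLine | late) = 0.0255/0.04862 ≈ 0.524
P(FleetOne | late) = 0.01505/0.04862 ≈ 0.310
P(Orbit | late) = 0.00495/0.04862 ≈ 0.102
P(Arrow | late) = 0.00162/0.04862 ≈ 0.033
P(QuickShip | late) = 0.0015/0.04862 ≈ 0.031

NorthLine 0.524, FleetOne 0.310, Orbit 0.102, Arrow 0.033, QuickShip 0.031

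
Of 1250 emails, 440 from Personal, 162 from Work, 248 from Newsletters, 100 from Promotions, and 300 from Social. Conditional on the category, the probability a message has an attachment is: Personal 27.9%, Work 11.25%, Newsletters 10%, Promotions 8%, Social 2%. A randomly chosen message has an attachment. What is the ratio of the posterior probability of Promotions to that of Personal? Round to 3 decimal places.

By Bayes' rule, posterior ∝ prior × likelihood:
  Personal: 0.352 × 0.279 = 0.098208
  Work: 0.1296 × 0.1125 = 0.01458
  Newsletters: 0.1984 × 0.1 = 0.01984
  Promotions: 0.08 × 0.08 = 0.0064
  Social: 0.24 × 0.02 = 0.0048
Total = 0.143828.
The ratio is 0.0064 / 0.098208 (the normalizer cancels) = 0.065.

0.065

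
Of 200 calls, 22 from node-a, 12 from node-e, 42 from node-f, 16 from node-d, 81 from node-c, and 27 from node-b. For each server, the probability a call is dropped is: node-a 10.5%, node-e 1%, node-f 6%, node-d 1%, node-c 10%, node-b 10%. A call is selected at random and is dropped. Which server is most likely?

node-c

Unnormalized posteriors (prior × likelihood):
  node-a: 0.11 × 0.105 = 0.01155
  node-e: 0.06 × 0.01 = 0.0006
  node-f: 0.21 × 0.06 = 0.0126
  node-d: 0.08 × 0.01 = 0.0008
  node-c: 0.405 × 0.1 = 0.0405
  node-b: 0.135 × 0.1 = 0.0135
Total = 0.07955.
Largest term belongs to node-c, so node-c is most probable.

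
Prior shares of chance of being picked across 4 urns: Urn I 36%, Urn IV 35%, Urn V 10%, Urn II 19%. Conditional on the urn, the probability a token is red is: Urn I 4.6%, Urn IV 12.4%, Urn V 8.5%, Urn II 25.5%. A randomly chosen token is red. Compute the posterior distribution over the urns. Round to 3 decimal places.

Compute prior × likelihood for every hypothesis:
  Urn I: 0.36 × 0.046 = 0.01656
  Urn IV: 0.35 × 0.124 = 0.0434
  Urn V: 0.1 × 0.085 = 0.0085
  Urn II: 0.19 × 0.255 = 0.04845
Total = 0.11691.
P(Urn I | red) = 0.01656/0.11691 ≈ 0.142
P(Urn IV | red) = 0.0434/0.11691 ≈ 0.371
P(Urn V | red) = 0.0085/0.11691 ≈ 0.073
P(Urn II | red) = 0.04845/0.11691 ≈ 0.414

Urn I 0.142, Urn IV 0.371, Urn V 0.073, Urn II 0.414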